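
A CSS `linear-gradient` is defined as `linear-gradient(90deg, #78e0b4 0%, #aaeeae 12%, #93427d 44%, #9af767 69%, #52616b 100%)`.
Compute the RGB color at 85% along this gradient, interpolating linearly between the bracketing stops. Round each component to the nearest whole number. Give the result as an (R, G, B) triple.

85% lies between the 69% and 100% stops, so the local fraction is t = (85 − 69)/(100 − 69) = 16/31 ≈ 0.5161.
#9af767 → (154, 247, 103); #52616b → (82, 97, 107).
R = 154 + 0.5161 × (82 − 154) = 116.841 → 117
G = 247 + 0.5161 × (97 − 247) = 169.585 → 170
B = 103 + 0.5161 × (107 − 103) = 105.064 → 105

(117, 170, 105)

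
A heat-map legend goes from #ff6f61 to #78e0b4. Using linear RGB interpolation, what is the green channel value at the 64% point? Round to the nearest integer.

G₁ = 111 (from #ff6f61), G₂ = 224 (from #78e0b4).
G = 111 + 0.64 × (224 − 111) = 183.32 → 183

183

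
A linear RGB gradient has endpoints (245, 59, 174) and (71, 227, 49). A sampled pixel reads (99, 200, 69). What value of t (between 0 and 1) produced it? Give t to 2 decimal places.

0.84

Invert the lerp on the R channel (largest span, 174): t = (99 − 245) / (71 − 245) = -146/-174 = 0.83908.
Check on G: (200 − 59)/(227 − 59) = 0.8393 ✓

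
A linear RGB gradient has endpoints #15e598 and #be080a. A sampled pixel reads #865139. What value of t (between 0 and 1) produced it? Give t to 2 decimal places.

Invert the lerp on the G channel (largest span, 221): t = (81 − 229) / (8 − 229) = -148/-221 = 0.66968.
Check on R: (134 − 21)/(190 − 21) = 0.6686 ✓

0.67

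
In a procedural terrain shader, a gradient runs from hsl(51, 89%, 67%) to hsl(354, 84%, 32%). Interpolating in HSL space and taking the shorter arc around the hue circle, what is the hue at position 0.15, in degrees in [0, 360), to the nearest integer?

42

Hue: 354 − 51 = 303°, but |303| > 180 so the shorter arc goes the other way: Δh = 303 − 360 = -57°.
H = 51 + 0.15 × (-57) = 42.45 → 42°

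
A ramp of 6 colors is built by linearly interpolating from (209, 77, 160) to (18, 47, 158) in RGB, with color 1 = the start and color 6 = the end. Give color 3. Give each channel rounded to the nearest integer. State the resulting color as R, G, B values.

With 6 swatches and endpoints inclusive, swatch 3 sits at t = (3 − 1)/(6 − 1) = 2/5 ≈ 0.4.
R = 209 + 0.4 × (18 − 209) = 132.6 → 133
G = 77 + 0.4 × (47 − 77) = 65 → 65
B = 160 + 0.4 × (158 − 160) = 159.2 → 159

(133, 65, 159)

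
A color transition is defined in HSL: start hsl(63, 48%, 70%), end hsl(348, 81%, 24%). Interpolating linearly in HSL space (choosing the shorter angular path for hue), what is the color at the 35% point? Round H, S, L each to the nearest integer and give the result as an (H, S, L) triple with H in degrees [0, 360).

(37, 60, 54)

Hue: 348 − 63 = 285°, but |285| > 180 so the shorter arc goes the other way: Δh = 285 − 360 = -75°.
H = 63 + 0.35 × (-75) = 36.75 → 37°
S = 48 + 0.35 × (81 − 48) = 59.55 → 60%
L = 70 + 0.35 × (24 − 70) = 53.9 → 54%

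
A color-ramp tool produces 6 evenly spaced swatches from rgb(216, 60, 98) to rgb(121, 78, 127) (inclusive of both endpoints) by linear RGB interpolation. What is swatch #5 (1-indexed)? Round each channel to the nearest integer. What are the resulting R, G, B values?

With 6 swatches and endpoints inclusive, swatch 5 sits at t = (5 − 1)/(6 − 1) = 4/5 ≈ 0.8.
R = 216 + 0.8 × (121 − 216) = 140 → 140
G = 60 + 0.8 × (78 − 60) = 74.4 → 74
B = 98 + 0.8 × (127 − 98) = 121.2 → 121

(140, 74, 121)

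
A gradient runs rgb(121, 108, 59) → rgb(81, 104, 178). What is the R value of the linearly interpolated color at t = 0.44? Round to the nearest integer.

R = 121 + 0.44 × (81 − 121) = 103.4 → 103

103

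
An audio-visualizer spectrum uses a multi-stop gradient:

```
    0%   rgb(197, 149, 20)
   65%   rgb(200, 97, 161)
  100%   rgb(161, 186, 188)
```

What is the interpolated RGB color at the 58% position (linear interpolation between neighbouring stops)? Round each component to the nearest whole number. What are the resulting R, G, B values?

58% lies between the 0% and 65% stops, so the local fraction is t = (58 − 0)/(65 − 0) = 58/65 ≈ 0.8923.
R = 197 + 0.8923 × (200 − 197) = 199.677 → 200
G = 149 + 0.8923 × (97 − 149) = 102.6 → 103
B = 20 + 0.8923 × (161 − 20) = 145.814 → 146

(200, 103, 146)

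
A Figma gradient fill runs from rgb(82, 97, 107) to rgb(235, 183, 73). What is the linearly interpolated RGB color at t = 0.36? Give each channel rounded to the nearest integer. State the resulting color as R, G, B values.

R = 82 + 0.36 × (235 − 82) = 82 + 0.36 × 153 = 137.08 → 137
G = 97 + 0.36 × (183 − 97) = 97 + 0.36 × 86 = 127.96 → 128
B = 107 + 0.36 × (73 − 107) = 107 + 0.36 × -34 = 94.76 → 95
So the blended color is (137, 128, 95), about #89805f.

(137, 128, 95)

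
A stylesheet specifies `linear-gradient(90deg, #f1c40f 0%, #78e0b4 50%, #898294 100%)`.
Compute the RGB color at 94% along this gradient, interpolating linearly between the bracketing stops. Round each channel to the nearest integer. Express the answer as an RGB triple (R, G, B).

94% lies between the 50% and 100% stops, so the local fraction is t = (94 − 50)/(100 − 50) = 44/50 ≈ 0.88.
#78e0b4 → (120, 224, 180); #898294 → (137, 130, 148).
R = 120 + 0.88 × (137 − 120) = 134.96 → 135
G = 224 + 0.88 × (130 − 224) = 141.28 → 141
B = 180 + 0.88 × (148 − 180) = 151.84 → 152

(135, 141, 152)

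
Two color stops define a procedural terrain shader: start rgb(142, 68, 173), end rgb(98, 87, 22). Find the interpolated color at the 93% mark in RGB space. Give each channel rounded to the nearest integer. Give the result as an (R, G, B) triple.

93% corresponds to t = 0.93.
R = 142 + 0.93 × (98 − 142) = 142 + 0.93 × -44 = 101.08 → 101
G = 68 + 0.93 × (87 − 68) = 68 + 0.93 × 19 = 85.67 → 86
B = 173 + 0.93 × (22 − 173) = 173 + 0.93 × -151 = 32.57 → 33

(101, 86, 33)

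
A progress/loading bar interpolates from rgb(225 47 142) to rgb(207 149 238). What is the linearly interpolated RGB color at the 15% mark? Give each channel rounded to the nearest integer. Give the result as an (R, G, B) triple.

(222, 62, 156)

15% corresponds to t = 0.15.
R = 225 + 0.15 × (207 − 225) = 225 + 0.15 × -18 = 222.3 → 222
G = 47 + 0.15 × (149 − 47) = 47 + 0.15 × 102 = 62.3 → 62
B = 142 + 0.15 × (238 − 142) = 142 + 0.15 × 96 = 156.4 → 156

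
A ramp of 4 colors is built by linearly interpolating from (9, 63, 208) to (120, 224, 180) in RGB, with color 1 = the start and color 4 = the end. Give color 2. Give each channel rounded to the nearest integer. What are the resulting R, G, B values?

With 4 swatches and endpoints inclusive, swatch 2 sits at t = (2 − 1)/(4 − 1) = 1/3 ≈ 0.3333.
R = 9 + 0.3333 × (120 − 9) = 45.996 → 46
G = 63 + 0.3333 × (224 − 63) = 116.661 → 117
B = 208 + 0.3333 × (180 − 208) = 198.668 → 199

(46, 117, 199)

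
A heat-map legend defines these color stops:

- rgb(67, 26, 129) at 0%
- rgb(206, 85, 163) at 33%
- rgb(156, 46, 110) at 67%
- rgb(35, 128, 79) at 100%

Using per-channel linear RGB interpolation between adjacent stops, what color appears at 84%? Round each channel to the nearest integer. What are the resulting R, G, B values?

(94, 88, 94)

84% lies between the 67% and 100% stops, so the local fraction is t = (84 − 67)/(100 − 67) = 17/33 ≈ 0.5152.
R = 156 + 0.5152 × (35 − 156) = 93.661 → 94
G = 46 + 0.5152 × (128 − 46) = 88.246 → 88
B = 110 + 0.5152 × (79 − 110) = 94.029 → 94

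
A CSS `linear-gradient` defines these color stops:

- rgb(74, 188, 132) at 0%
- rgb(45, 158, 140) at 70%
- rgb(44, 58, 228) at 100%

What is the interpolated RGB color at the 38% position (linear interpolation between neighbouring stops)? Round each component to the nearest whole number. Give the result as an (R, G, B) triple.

(58, 172, 136)

38% lies between the 0% and 70% stops, so the local fraction is t = (38 − 0)/(70 − 0) = 38/70 ≈ 0.5429.
R = 74 + 0.5429 × (45 − 74) = 58.256 → 58
G = 188 + 0.5429 × (158 − 188) = 171.713 → 172
B = 132 + 0.5429 × (140 − 132) = 136.343 → 136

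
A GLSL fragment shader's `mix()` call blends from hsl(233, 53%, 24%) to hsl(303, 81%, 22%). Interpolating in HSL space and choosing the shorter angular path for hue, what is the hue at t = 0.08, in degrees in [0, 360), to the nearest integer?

Hue arc: Δh = 303 − 233 = 70° (|Δh| ≤ 180, already the shorter path).
H = 233 + 0.08 × (70) = 238.6 → 239°

239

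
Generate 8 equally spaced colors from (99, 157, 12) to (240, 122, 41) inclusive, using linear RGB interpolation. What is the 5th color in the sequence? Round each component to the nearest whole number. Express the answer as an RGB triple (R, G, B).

(180, 137, 29)

With 8 swatches and endpoints inclusive, swatch 5 sits at t = (5 − 1)/(8 − 1) = 4/7 ≈ 0.5714.
R = 99 + 0.5714 × (240 − 99) = 179.567 → 180
G = 157 + 0.5714 × (122 − 157) = 137.001 → 137
B = 12 + 0.5714 × (41 − 12) = 28.571 → 29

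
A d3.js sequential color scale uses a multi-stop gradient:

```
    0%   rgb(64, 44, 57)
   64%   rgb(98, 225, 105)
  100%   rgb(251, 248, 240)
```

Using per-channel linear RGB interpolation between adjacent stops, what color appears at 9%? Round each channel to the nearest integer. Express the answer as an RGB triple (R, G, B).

(69, 69, 64)

9% lies between the 0% and 64% stops, so the local fraction is t = (9 − 0)/(64 − 0) = 9/64 ≈ 0.1406.
R = 64 + 0.1406 × (98 − 64) = 68.78 → 69
G = 44 + 0.1406 × (225 − 44) = 69.449 → 69
B = 57 + 0.1406 × (105 − 57) = 63.749 → 64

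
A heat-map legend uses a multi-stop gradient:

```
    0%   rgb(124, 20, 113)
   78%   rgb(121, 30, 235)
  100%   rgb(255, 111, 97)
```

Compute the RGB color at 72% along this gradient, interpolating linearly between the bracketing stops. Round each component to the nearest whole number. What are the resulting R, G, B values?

(121, 29, 226)

72% lies between the 0% and 78% stops, so the local fraction is t = (72 − 0)/(78 − 0) = 72/78 ≈ 0.9231.
R = 124 + 0.9231 × (121 − 124) = 121.231 → 121
G = 20 + 0.9231 × (30 − 20) = 29.231 → 29
B = 113 + 0.9231 × (235 − 113) = 225.618 → 226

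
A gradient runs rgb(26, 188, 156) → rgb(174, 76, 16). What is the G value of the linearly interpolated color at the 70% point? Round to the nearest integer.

G = 188 + 0.7 × (76 − 188) = 109.6 → 110

110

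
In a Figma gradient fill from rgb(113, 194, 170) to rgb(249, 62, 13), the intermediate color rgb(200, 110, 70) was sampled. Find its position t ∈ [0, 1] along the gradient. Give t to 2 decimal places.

Invert the lerp on the B channel (largest span, 157): t = (70 − 170) / (13 − 170) = -100/-157 = 0.63694.
Check on R: (200 − 113)/(249 − 113) = 0.6397 ✓

0.64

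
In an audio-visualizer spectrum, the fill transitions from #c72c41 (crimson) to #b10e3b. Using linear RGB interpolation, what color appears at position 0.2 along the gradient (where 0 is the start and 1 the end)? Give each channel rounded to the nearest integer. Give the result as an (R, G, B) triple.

#c72c41 → (199, 44, 65); #b10e3b → (177, 14, 59).
R = 199 + 0.2 × (177 − 199) = 199 + 0.2 × -22 = 194.6 → 195
G = 44 + 0.2 × (14 − 44) = 44 + 0.2 × -30 = 38 → 38
B = 65 + 0.2 × (59 − 65) = 65 + 0.2 × -6 = 63.8 → 64

(195, 38, 64)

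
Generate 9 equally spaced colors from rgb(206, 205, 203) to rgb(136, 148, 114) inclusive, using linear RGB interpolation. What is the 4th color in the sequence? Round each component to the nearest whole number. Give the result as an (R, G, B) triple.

With 9 swatches and endpoints inclusive, swatch 4 sits at t = (4 − 1)/(9 − 1) = 3/8 ≈ 0.375.
R = 206 + 0.375 × (136 − 206) = 179.75 → 180
G = 205 + 0.375 × (148 − 205) = 183.625 → 184
B = 203 + 0.375 × (114 − 203) = 169.625 → 170

(180, 184, 170)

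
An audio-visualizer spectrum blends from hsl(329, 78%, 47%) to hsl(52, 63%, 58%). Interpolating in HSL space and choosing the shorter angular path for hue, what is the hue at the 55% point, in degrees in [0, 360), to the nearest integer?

Hue: 52 − 329 = -277°, but |-277| > 180 so the shorter arc goes the other way: Δh = -277 + 360 = 83°.
H = 329 + 0.55 × (83) = 374.65 → 375 → 375 mod 360 = 15°

15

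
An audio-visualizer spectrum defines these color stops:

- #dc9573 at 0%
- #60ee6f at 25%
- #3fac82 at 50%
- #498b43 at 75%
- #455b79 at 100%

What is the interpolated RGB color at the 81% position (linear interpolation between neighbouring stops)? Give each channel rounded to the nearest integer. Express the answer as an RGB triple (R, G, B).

(72, 127, 80)

81% lies between the 75% and 100% stops, so the local fraction is t = (81 − 75)/(100 − 75) = 6/25 ≈ 0.24.
#498b43 → (73, 139, 67); #455b79 → (69, 91, 121).
R = 73 + 0.24 × (69 − 73) = 72.04 → 72
G = 139 + 0.24 × (91 − 139) = 127.48 → 127
B = 67 + 0.24 × (121 − 67) = 79.96 → 80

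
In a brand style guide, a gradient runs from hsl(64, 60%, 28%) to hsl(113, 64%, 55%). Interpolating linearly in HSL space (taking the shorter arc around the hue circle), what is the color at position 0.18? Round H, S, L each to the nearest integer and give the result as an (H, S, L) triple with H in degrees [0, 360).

Hue arc: Δh = 113 − 64 = 49° (|Δh| ≤ 180, already the shorter path).
H = 64 + 0.18 × (49) = 72.82 → 73°
S = 60 + 0.18 × (64 − 60) = 60.72 → 61%
L = 28 + 0.18 × (55 − 28) = 32.86 → 33%

(73, 61, 33)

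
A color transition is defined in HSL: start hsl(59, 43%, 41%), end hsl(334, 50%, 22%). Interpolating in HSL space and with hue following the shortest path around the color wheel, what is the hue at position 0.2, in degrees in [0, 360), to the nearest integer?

42

Hue: 334 − 59 = 275°, but |275| > 180 so the shorter arc goes the other way: Δh = 275 − 360 = -85°.
H = 59 + 0.2 × (-85) = 42 → 42°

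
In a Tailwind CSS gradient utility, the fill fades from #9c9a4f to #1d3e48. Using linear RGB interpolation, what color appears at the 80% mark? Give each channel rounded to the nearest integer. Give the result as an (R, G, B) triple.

#9c9a4f → (156, 154, 79); #1d3e48 → (29, 62, 72).
80% corresponds to t = 0.8.
R = 156 + 0.8 × (29 − 156) = 156 + 0.8 × -127 = 54.4 → 54
G = 154 + 0.8 × (62 − 154) = 154 + 0.8 × -92 = 80.4 → 80
B = 79 + 0.8 × (72 − 79) = 79 + 0.8 × -7 = 73.4 → 73

(54, 80, 73)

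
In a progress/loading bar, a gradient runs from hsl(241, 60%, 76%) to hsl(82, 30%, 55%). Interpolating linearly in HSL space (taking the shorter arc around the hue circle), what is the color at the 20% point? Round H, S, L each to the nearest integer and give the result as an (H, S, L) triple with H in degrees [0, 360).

Hue arc: Δh = 82 − 241 = -159° (|Δh| ≤ 180, already the shorter path).
H = 241 + 0.2 × (-159) = 209.2 → 209°
S = 60 + 0.2 × (30 − 60) = 54 → 54%
L = 76 + 0.2 × (55 − 76) = 71.8 → 72%

(209, 54, 72)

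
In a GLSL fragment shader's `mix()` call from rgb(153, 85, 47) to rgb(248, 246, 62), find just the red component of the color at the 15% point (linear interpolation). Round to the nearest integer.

R = 153 + 0.15 × (248 − 153) = 167.25 → 167

167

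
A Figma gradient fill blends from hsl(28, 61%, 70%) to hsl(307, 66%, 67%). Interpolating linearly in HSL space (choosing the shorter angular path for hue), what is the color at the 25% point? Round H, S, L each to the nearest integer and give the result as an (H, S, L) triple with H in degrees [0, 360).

Hue: 307 − 28 = 279°, but |279| > 180 so the shorter arc goes the other way: Δh = 279 − 360 = -81°.
H = 28 + 0.25 × (-81) = 7.75 → 8°
S = 61 + 0.25 × (66 − 61) = 62.25 → 62%
L = 70 + 0.25 × (67 − 70) = 69.25 → 69%

(8, 62, 69)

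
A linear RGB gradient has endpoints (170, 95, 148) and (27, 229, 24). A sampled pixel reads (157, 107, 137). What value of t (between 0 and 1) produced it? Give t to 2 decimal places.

Invert the lerp on the R channel (largest span, 143): t = (157 − 170) / (27 − 170) = -13/-143 = 0.090909.
Check on G: (107 − 95)/(229 − 95) = 0.08955 ✓

0.09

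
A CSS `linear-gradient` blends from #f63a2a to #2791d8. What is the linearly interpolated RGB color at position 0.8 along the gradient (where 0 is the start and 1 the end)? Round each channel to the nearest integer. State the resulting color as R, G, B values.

#f63a2a → (246, 58, 42); #2791d8 → (39, 145, 216).
R = 246 + 0.8 × (39 − 246) = 246 + 0.8 × -207 = 80.4 → 80
G = 58 + 0.8 × (145 − 58) = 58 + 0.8 × 87 = 127.6 → 128
B = 42 + 0.8 × (216 − 42) = 42 + 0.8 × 174 = 181.2 → 181
So the blended color is (80, 128, 181), about #5080b5.

(80, 128, 181)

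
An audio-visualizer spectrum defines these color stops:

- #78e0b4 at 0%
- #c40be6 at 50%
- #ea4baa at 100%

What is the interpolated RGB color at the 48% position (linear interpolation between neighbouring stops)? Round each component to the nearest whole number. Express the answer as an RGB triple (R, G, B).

(193, 20, 228)

48% lies between the 0% and 50% stops, so the local fraction is t = (48 − 0)/(50 − 0) = 48/50 ≈ 0.96.
#78e0b4 → (120, 224, 180); #c40be6 → (196, 11, 230).
R = 120 + 0.96 × (196 − 120) = 192.96 → 193
G = 224 + 0.96 × (11 − 224) = 19.52 → 20
B = 180 + 0.96 × (230 − 180) = 228 → 228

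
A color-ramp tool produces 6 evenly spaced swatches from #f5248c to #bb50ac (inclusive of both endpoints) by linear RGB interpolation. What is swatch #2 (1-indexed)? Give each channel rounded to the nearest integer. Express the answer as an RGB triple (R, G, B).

(233, 45, 146)

With 6 swatches and endpoints inclusive, swatch 2 sits at t = (2 − 1)/(6 − 1) = 1/5 ≈ 0.2.
#f5248c → (245, 36, 140); #bb50ac → (187, 80, 172).
R = 245 + 0.2 × (187 − 245) = 233.4 → 233
G = 36 + 0.2 × (80 − 36) = 44.8 → 45
B = 140 + 0.2 × (172 − 140) = 146.4 → 146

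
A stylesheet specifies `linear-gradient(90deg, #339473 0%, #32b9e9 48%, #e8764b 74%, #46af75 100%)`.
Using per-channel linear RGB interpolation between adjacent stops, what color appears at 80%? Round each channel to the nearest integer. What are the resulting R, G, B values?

(195, 131, 85)

80% lies between the 74% and 100% stops, so the local fraction is t = (80 − 74)/(100 − 74) = 6/26 ≈ 0.2308.
#e8764b → (232, 118, 75); #46af75 → (70, 175, 117).
R = 232 + 0.2308 × (70 − 232) = 194.61 → 195
G = 118 + 0.2308 × (175 − 118) = 131.156 → 131
B = 75 + 0.2308 × (117 − 75) = 84.694 → 85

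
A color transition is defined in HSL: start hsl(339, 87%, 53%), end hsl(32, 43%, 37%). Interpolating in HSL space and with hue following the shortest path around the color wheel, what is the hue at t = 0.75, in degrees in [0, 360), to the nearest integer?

19

Hue: 32 − 339 = -307°, but |-307| > 180 so the shorter arc goes the other way: Δh = -307 + 360 = 53°.
H = 339 + 0.75 × (53) = 378.75 → 379 → 379 mod 360 = 19°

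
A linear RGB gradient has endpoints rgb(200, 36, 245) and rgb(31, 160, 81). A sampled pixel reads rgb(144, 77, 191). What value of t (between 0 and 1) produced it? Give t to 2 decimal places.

0.33

Invert the lerp on the R channel (largest span, 169): t = (144 − 200) / (31 − 200) = -56/-169 = 0.33136.
Check on G: (77 − 36)/(160 − 36) = 0.3306 ✓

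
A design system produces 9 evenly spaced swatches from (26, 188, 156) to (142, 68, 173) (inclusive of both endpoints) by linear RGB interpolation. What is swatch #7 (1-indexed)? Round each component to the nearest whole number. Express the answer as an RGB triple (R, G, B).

With 9 swatches and endpoints inclusive, swatch 7 sits at t = (7 − 1)/(9 − 1) = 6/8 ≈ 0.75.
R = 26 + 0.75 × (142 − 26) = 113 → 113
G = 188 + 0.75 × (68 − 188) = 98 → 98
B = 156 + 0.75 × (173 − 156) = 168.75 → 169

(113, 98, 169)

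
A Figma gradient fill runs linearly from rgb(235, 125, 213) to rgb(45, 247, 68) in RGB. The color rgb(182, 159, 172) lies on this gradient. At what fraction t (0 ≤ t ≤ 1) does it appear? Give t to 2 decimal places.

0.28

Invert the lerp on the R channel (largest span, 190): t = (182 − 235) / (45 − 235) = -53/-190 = 0.27895.
Check on G: (159 − 125)/(247 − 125) = 0.2787 ✓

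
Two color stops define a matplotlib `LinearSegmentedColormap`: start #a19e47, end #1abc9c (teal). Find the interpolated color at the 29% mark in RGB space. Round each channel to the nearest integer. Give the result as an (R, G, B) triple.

(122, 167, 96)

#a19e47 → (161, 158, 71); #1abc9c → (26, 188, 156).
29% corresponds to t = 0.29.
R = 161 + 0.29 × (26 − 161) = 161 + 0.29 × -135 = 121.85 → 122
G = 158 + 0.29 × (188 − 158) = 158 + 0.29 × 30 = 166.7 → 167
B = 71 + 0.29 × (156 − 71) = 71 + 0.29 × 85 = 95.65 → 96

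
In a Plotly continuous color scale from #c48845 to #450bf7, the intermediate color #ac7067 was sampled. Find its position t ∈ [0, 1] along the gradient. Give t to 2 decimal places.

0.19

Invert the lerp on the B channel (largest span, 178): t = (103 − 69) / (247 − 69) = 34/178 = 0.19101.
Check on R: (172 − 196)/(69 − 196) = 0.189 ✓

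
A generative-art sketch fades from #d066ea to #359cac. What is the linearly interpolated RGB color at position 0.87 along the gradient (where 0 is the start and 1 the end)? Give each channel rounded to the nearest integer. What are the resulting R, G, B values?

(73, 149, 180)

#d066ea → (208, 102, 234); #359cac → (53, 156, 172).
R = 208 + 0.87 × (53 − 208) = 208 + 0.87 × -155 = 73.15 → 73
G = 102 + 0.87 × (156 − 102) = 102 + 0.87 × 54 = 148.98 → 149
B = 234 + 0.87 × (172 − 234) = 234 + 0.87 × -62 = 180.06 → 180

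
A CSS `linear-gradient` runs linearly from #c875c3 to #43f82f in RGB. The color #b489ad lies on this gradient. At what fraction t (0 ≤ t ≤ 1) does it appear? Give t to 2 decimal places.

0.15

Invert the lerp on the B channel (largest span, 148): t = (173 − 195) / (47 − 195) = -22/-148 = 0.14865.
Check on R: (180 − 200)/(67 − 200) = 0.1504 ✓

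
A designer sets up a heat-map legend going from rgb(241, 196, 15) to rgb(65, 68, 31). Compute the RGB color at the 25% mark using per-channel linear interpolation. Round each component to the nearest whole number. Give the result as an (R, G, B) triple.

(197, 164, 19)

25% corresponds to t = 0.25.
R = 241 + 0.25 × (65 − 241) = 241 + 0.25 × -176 = 197 → 197
G = 196 + 0.25 × (68 − 196) = 196 + 0.25 × -128 = 164 → 164
B = 15 + 0.25 × (31 − 15) = 15 + 0.25 × 16 = 19 → 19
So the blended color is (197, 164, 19), about #c5a413.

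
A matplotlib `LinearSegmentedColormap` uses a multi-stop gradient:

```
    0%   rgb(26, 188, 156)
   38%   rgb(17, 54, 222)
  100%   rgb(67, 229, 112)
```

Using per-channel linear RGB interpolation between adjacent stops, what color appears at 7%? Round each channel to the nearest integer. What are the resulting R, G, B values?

(24, 163, 168)

7% lies between the 0% and 38% stops, so the local fraction is t = (7 − 0)/(38 − 0) = 7/38 ≈ 0.1842.
R = 26 + 0.1842 × (17 − 26) = 24.342 → 24
G = 188 + 0.1842 × (54 − 188) = 163.317 → 163
B = 156 + 0.1842 × (222 − 156) = 168.157 → 168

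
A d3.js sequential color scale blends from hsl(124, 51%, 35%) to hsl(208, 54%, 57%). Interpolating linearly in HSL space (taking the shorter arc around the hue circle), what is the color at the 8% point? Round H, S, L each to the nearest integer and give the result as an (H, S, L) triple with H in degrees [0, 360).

Hue arc: Δh = 208 − 124 = 84° (|Δh| ≤ 180, already the shorter path).
H = 124 + 0.08 × (84) = 130.72 → 131°
S = 51 + 0.08 × (54 − 51) = 51.24 → 51%
L = 35 + 0.08 × (57 − 35) = 36.76 → 37%

(131, 51, 37)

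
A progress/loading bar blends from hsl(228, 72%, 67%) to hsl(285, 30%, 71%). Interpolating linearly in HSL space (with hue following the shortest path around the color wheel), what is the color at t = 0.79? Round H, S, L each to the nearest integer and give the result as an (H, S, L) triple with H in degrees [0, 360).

Hue arc: Δh = 285 − 228 = 57° (|Δh| ≤ 180, already the shorter path).
H = 228 + 0.79 × (57) = 273.03 → 273°
S = 72 + 0.79 × (30 − 72) = 38.82 → 39%
L = 67 + 0.79 × (71 − 67) = 70.16 → 70%

(273, 39, 70)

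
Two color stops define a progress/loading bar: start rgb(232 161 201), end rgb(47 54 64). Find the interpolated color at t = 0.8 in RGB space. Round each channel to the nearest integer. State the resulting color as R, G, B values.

R = 232 + 0.8 × (47 − 232) = 232 + 0.8 × -185 = 84 → 84
G = 161 + 0.8 × (54 − 161) = 161 + 0.8 × -107 = 75.4 → 75
B = 201 + 0.8 × (64 − 201) = 201 + 0.8 × -137 = 91.4 → 91

(84, 75, 91)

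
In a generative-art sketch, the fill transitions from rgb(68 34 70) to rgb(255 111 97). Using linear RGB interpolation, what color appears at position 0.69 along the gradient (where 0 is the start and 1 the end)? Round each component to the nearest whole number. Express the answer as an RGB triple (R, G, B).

(197, 87, 89)

R = 68 + 0.69 × (255 − 68) = 68 + 0.69 × 187 = 197.03 → 197
G = 34 + 0.69 × (111 − 34) = 34 + 0.69 × 77 = 87.13 → 87
B = 70 + 0.69 × (97 − 70) = 70 + 0.69 × 27 = 88.63 → 89
So the blended color is (197, 87, 89), about #c55759.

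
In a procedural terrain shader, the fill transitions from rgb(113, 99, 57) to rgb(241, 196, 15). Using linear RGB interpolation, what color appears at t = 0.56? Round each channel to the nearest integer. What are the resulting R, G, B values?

(185, 153, 33)

R = 113 + 0.56 × (241 − 113) = 113 + 0.56 × 128 = 184.68 → 185
G = 99 + 0.56 × (196 − 99) = 99 + 0.56 × 97 = 153.32 → 153
B = 57 + 0.56 × (15 − 57) = 57 + 0.56 × -42 = 33.48 → 33
So the blended color is (185, 153, 33), about #b99921.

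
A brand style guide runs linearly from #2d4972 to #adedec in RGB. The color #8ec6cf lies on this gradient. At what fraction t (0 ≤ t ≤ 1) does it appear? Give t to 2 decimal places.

0.76

Invert the lerp on the G channel (largest span, 164): t = (198 − 73) / (237 − 73) = 125/164 = 0.7622.
Check on R: (142 − 45)/(173 − 45) = 0.7578 ✓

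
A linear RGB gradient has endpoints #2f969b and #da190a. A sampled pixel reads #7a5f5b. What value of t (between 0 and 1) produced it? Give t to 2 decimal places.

0.44

Invert the lerp on the R channel (largest span, 171): t = (122 − 47) / (218 − 47) = 75/171 = 0.4386.
Check on G: (95 − 150)/(25 − 150) = 0.44 ✓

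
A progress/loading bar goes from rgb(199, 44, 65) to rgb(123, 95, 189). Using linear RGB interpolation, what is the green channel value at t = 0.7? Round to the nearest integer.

80

G = 44 + 0.7 × (95 − 44) = 79.7 → 80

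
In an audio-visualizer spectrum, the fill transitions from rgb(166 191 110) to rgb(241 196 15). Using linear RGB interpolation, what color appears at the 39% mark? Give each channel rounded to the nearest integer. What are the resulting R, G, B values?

(195, 193, 73)

39% corresponds to t = 0.39.
R = 166 + 0.39 × (241 − 166) = 166 + 0.39 × 75 = 195.25 → 195
G = 191 + 0.39 × (196 − 191) = 191 + 0.39 × 5 = 192.95 → 193
B = 110 + 0.39 × (15 − 110) = 110 + 0.39 × -95 = 72.95 → 73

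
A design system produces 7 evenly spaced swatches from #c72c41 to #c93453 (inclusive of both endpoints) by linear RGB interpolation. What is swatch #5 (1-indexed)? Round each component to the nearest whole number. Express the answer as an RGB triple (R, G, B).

With 7 swatches and endpoints inclusive, swatch 5 sits at t = (5 − 1)/(7 − 1) = 4/6 ≈ 0.6667.
#c72c41 → (199, 44, 65); #c93453 → (201, 52, 83).
R = 199 + 0.6667 × (201 − 199) = 200.333 → 200
G = 44 + 0.6667 × (52 − 44) = 49.334 → 49
B = 65 + 0.6667 × (83 − 65) = 77.001 → 77

(200, 49, 77)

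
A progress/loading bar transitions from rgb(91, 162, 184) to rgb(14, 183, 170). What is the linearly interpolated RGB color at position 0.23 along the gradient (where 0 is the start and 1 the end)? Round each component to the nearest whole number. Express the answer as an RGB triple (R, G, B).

R = 91 + 0.23 × (14 − 91) = 91 + 0.23 × -77 = 73.29 → 73
G = 162 + 0.23 × (183 − 162) = 162 + 0.23 × 21 = 166.83 → 167
B = 184 + 0.23 × (170 − 184) = 184 + 0.23 × -14 = 180.78 → 181
So the blended color is (73, 167, 181), about #49a7b5.

(73, 167, 181)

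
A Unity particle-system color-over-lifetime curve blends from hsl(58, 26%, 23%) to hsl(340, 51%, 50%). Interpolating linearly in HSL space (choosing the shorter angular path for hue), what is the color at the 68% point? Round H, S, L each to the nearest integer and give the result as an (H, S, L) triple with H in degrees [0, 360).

(5, 43, 41)

Hue: 340 − 58 = 282°, but |282| > 180 so the shorter arc goes the other way: Δh = 282 − 360 = -78°.
H = 58 + 0.68 × (-78) = 4.96 → 5°
S = 26 + 0.68 × (51 − 26) = 43 → 43%
L = 23 + 0.68 × (50 − 23) = 41.36 → 41%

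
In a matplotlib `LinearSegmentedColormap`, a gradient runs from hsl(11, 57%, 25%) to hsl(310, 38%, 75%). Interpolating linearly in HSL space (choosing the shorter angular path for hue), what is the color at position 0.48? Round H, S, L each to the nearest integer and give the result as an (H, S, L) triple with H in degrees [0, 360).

Hue: 310 − 11 = 299°, but |299| > 180 so the shorter arc goes the other way: Δh = 299 − 360 = -61°.
H = 11 + 0.48 × (-61) = -18.28 → -18 → -18 mod 360 = 342°
S = 57 + 0.48 × (38 − 57) = 47.88 → 48%
L = 25 + 0.48 × (75 − 25) = 49 → 49%

(342, 48, 49)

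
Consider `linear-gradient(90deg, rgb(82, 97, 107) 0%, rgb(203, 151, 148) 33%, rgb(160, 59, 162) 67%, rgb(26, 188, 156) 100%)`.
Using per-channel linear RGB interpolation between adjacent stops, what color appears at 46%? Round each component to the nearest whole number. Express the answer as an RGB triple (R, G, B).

(187, 116, 153)

46% lies between the 33% and 67% stops, so the local fraction is t = (46 − 33)/(67 − 33) = 13/34 ≈ 0.3824.
R = 203 + 0.3824 × (160 − 203) = 186.557 → 187
G = 151 + 0.3824 × (59 − 151) = 115.819 → 116
B = 148 + 0.3824 × (162 − 148) = 153.354 → 153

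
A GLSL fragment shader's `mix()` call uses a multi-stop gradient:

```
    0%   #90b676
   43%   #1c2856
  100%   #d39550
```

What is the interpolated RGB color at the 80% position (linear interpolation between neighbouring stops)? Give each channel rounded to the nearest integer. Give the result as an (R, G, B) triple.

(147, 111, 82)

80% lies between the 43% and 100% stops, so the local fraction is t = (80 − 43)/(100 − 43) = 37/57 ≈ 0.6491.
#1c2856 → (28, 40, 86); #d39550 → (211, 149, 80).
R = 28 + 0.6491 × (211 − 28) = 146.785 → 147
G = 40 + 0.6491 × (149 − 40) = 110.752 → 111
B = 86 + 0.6491 × (80 − 86) = 82.105 → 82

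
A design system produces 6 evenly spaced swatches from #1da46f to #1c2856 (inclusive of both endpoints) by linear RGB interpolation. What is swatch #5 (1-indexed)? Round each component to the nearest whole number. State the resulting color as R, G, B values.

(28, 65, 91)

With 6 swatches and endpoints inclusive, swatch 5 sits at t = (5 − 1)/(6 − 1) = 4/5 ≈ 0.8.
#1da46f → (29, 164, 111); #1c2856 → (28, 40, 86).
R = 29 + 0.8 × (28 − 29) = 28.2 → 28
G = 164 + 0.8 × (40 − 164) = 64.8 → 65
B = 111 + 0.8 × (86 − 111) = 91 → 91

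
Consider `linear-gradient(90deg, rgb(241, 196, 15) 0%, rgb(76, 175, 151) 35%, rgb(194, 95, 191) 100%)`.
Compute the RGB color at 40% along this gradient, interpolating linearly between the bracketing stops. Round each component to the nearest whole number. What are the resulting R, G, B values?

40% lies between the 35% and 100% stops, so the local fraction is t = (40 − 35)/(100 − 35) = 5/65 ≈ 0.0769.
R = 76 + 0.0769 × (194 − 76) = 85.074 → 85
G = 175 + 0.0769 × (95 − 175) = 168.848 → 169
B = 151 + 0.0769 × (191 − 151) = 154.076 → 154

(85, 169, 154)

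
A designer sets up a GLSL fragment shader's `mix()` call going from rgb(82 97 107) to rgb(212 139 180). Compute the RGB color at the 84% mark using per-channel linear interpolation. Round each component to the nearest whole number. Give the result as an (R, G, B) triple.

(191, 132, 168)

84% corresponds to t = 0.84.
R = 82 + 0.84 × (212 − 82) = 82 + 0.84 × 130 = 191.2 → 191
G = 97 + 0.84 × (139 − 97) = 97 + 0.84 × 42 = 132.28 → 132
B = 107 + 0.84 × (180 − 107) = 107 + 0.84 × 73 = 168.32 → 168
So the blended color is (191, 132, 168), about #bf84a8.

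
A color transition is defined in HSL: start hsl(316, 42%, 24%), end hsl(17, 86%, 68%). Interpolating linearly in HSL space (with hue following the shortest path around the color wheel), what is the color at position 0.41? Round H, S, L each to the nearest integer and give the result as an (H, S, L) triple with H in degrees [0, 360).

(341, 60, 42)

Hue: 17 − 316 = -299°, but |-299| > 180 so the shorter arc goes the other way: Δh = -299 + 360 = 61°.
H = 316 + 0.41 × (61) = 341.01 → 341°
S = 42 + 0.41 × (86 − 42) = 60.04 → 60%
L = 24 + 0.41 × (68 − 24) = 42.04 → 42%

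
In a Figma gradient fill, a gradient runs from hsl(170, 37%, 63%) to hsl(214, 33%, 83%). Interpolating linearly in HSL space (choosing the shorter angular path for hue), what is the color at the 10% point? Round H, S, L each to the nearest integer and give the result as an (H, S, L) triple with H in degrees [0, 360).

(174, 37, 65)

Hue arc: Δh = 214 − 170 = 44° (|Δh| ≤ 180, already the shorter path).
H = 170 + 0.1 × (44) = 174.4 → 174°
S = 37 + 0.1 × (33 − 37) = 36.6 → 37%
L = 63 + 0.1 × (83 − 63) = 65 → 65%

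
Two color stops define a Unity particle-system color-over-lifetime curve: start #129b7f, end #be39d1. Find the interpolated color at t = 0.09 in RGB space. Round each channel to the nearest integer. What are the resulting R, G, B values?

#129b7f → (18, 155, 127); #be39d1 → (190, 57, 209).
R = 18 + 0.09 × (190 − 18) = 18 + 0.09 × 172 = 33.48 → 33
G = 155 + 0.09 × (57 − 155) = 155 + 0.09 × -98 = 146.18 → 146
B = 127 + 0.09 × (209 − 127) = 127 + 0.09 × 82 = 134.38 → 134

(33, 146, 134)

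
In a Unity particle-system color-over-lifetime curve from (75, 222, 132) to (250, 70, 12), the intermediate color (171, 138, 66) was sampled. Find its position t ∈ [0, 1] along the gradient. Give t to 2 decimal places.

0.55

Invert the lerp on the R channel (largest span, 175): t = (171 − 75) / (250 − 75) = 96/175 = 0.54857.
Check on G: (138 − 222)/(70 − 222) = 0.5526 ✓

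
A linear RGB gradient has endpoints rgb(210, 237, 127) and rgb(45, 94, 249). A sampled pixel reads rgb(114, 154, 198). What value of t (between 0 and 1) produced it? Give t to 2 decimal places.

0.58

Invert the lerp on the R channel (largest span, 165): t = (114 − 210) / (45 − 210) = -96/-165 = 0.58182.
Check on G: (154 − 237)/(94 − 237) = 0.5804 ✓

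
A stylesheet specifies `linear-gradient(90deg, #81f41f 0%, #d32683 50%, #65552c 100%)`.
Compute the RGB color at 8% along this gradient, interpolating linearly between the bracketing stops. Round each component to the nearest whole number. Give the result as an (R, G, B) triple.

(142, 211, 47)

8% lies between the 0% and 50% stops, so the local fraction is t = (8 − 0)/(50 − 0) = 8/50 ≈ 0.16.
#81f41f → (129, 244, 31); #d32683 → (211, 38, 131).
R = 129 + 0.16 × (211 − 129) = 142.12 → 142
G = 244 + 0.16 × (38 − 244) = 211.04 → 211
B = 31 + 0.16 × (131 − 31) = 47 → 47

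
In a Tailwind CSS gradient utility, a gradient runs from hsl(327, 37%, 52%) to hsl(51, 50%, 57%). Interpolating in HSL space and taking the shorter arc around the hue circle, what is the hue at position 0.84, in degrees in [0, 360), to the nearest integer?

Hue: 51 − 327 = -276°, but |-276| > 180 so the shorter arc goes the other way: Δh = -276 + 360 = 84°.
H = 327 + 0.84 × (84) = 397.56 → 398 → 398 mod 360 = 38°

38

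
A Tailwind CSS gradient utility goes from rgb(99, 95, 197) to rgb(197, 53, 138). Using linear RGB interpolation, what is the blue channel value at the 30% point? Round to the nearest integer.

B = 197 + 0.3 × (138 − 197) = 179.3 → 179

179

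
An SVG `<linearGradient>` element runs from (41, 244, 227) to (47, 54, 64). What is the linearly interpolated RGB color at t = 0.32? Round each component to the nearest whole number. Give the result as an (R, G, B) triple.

(43, 183, 175)

R = 41 + 0.32 × (47 − 41) = 41 + 0.32 × 6 = 42.92 → 43
G = 244 + 0.32 × (54 − 244) = 244 + 0.32 × -190 = 183.2 → 183
B = 227 + 0.32 × (64 − 227) = 227 + 0.32 × -163 = 174.84 → 175
So the blended color is (43, 183, 175), about #2bb7af.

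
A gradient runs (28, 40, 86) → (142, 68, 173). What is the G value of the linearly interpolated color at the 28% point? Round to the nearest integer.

48

G = 40 + 0.28 × (68 − 40) = 47.84 → 48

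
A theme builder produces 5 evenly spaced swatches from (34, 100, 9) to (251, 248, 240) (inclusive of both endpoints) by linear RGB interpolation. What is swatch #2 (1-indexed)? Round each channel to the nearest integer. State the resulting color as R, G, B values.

With 5 swatches and endpoints inclusive, swatch 2 sits at t = (2 − 1)/(5 − 1) = 1/4 ≈ 0.25.
R = 34 + 0.25 × (251 − 34) = 88.25 → 88
G = 100 + 0.25 × (248 − 100) = 137 → 137
B = 9 + 0.25 × (240 − 9) = 66.75 → 67

(88, 137, 67)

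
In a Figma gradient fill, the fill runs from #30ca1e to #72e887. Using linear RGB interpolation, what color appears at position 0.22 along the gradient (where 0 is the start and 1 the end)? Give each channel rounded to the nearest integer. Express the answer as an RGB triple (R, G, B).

(63, 209, 53)

#30ca1e → (48, 202, 30); #72e887 → (114, 232, 135).
R = 48 + 0.22 × (114 − 48) = 48 + 0.22 × 66 = 62.52 → 63
G = 202 + 0.22 × (232 − 202) = 202 + 0.22 × 30 = 208.6 → 209
B = 30 + 0.22 × (135 − 30) = 30 + 0.22 × 105 = 53.1 → 53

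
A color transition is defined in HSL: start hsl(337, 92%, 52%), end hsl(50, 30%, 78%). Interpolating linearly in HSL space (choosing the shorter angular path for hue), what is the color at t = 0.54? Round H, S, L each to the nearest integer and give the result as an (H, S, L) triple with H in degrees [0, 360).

(16, 59, 66)

Hue: 50 − 337 = -287°, but |-287| > 180 so the shorter arc goes the other way: Δh = -287 + 360 = 73°.
H = 337 + 0.54 × (73) = 376.42 → 376 → 376 mod 360 = 16°
S = 92 + 0.54 × (30 − 92) = 58.52 → 59%
L = 52 + 0.54 × (78 − 52) = 66.04 → 66%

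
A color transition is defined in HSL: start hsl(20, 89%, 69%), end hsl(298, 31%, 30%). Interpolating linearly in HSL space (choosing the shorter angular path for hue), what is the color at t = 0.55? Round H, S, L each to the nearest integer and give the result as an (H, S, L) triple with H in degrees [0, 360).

Hue: 298 − 20 = 278°, but |278| > 180 so the shorter arc goes the other way: Δh = 278 − 360 = -82°.
H = 20 + 0.55 × (-82) = -25.1 → -25 → -25 mod 360 = 335°
S = 89 + 0.55 × (31 − 89) = 57.1 → 57%
L = 69 + 0.55 × (30 − 69) = 47.55 → 48%

(335, 57, 48)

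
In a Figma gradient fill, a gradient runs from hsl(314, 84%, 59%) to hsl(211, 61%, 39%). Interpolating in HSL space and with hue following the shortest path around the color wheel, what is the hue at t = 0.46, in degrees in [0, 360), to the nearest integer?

267

Hue arc: Δh = 211 − 314 = -103° (|Δh| ≤ 180, already the shorter path).
H = 314 + 0.46 × (-103) = 266.62 → 267°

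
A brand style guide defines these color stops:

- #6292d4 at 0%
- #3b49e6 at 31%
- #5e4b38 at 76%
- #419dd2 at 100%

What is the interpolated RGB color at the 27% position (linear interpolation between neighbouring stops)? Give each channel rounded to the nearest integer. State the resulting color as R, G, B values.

(64, 82, 228)

27% lies between the 0% and 31% stops, so the local fraction is t = (27 − 0)/(31 − 0) = 27/31 ≈ 0.871.
#6292d4 → (98, 146, 212); #3b49e6 → (59, 73, 230).
R = 98 + 0.871 × (59 − 98) = 64.031 → 64
G = 146 + 0.871 × (73 − 146) = 82.417 → 82
B = 212 + 0.871 × (230 − 212) = 227.678 → 228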